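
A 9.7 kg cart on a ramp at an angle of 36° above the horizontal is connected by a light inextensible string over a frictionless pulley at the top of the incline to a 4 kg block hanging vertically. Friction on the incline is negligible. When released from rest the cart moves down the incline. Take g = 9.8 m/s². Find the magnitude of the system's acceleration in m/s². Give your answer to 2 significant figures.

1.2 m/s²

For the cart on the incline: the weight component along the slope is m₁g sin 36° = 9.7 × 9.8 × 0.5878 = 55.876 N and the normal force is N = m₁g cos 36° = 76.905 N.
Newton's second law for the cart (down-slope positive): 55.876 − T = 9.7 a. For the hanging block (upward positive): T − 4 × 9.8 = 4 a.
Adding the two equations eliminates T: 16.676 = 13.7 a, so a = 1.2172 m/s².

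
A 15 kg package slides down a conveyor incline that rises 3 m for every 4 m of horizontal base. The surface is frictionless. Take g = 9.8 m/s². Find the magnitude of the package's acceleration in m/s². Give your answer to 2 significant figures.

5.9 m/s²

Resolving the weight along the incline: the component pulling the package down the slope is mg sin 36.87° = 15 × 9.8 × 0.6000 = 88.200 N, and the normal force is N = mg cos 36.87° = 15 × 9.8 × 0.8000 = 117.600 N.
With no friction the net force along the incline is 88.200 N, so a = g sin 36.87° = 88.200 / 15 = 5.8800 m/s².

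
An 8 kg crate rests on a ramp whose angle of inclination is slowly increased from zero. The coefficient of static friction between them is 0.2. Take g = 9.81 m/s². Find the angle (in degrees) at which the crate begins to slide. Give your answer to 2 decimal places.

At the threshold of sliding, static friction is at its maximum μ_s N and exactly balances the weight component along the incline: mg sin θ = μ_s mg cos θ.
Hence tan θ = μ_s = 0.2, so θ = arctan(0.2) = 11.3099°.

11.31°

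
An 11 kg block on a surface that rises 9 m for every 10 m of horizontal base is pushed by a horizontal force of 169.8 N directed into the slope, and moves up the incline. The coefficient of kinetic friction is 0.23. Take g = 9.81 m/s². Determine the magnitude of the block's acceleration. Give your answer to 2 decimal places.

0.86 m/s²

The horizontal push has components F cos 41.99° = 169.8 × 0.7433 = 126.212 N up the incline and F sin 41.99° = 169.8 × 0.6690 = 113.596 N pressing into the surface.
The normal force is therefore N = mg cos 41.99° + F sin 41.99° = 80.210 + 113.596 = 193.806 N, and kinetic friction down the slope is μN = 0.23 × 193.806 = 44.575 N.
Along the incline: F cos 41.99° − mg sin 41.99° − μN = ma, so 126.212 − 72.192 − 44.575 = 11 a, giving a = 0.8586 m/s².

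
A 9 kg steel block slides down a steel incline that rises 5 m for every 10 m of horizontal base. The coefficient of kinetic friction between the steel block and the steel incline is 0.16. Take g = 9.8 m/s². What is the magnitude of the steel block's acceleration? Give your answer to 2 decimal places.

Resolving the weight along the incline: the component pulling the steel block down the slope is mg sin 26.57° = 9 × 9.8 × 0.4472 = 39.443 N, and the normal force is N = mg cos 26.57° = 9 × 9.8 × 0.8944 = 78.886 N.
Kinetic friction acts up the slope with magnitude f = μN = 0.16 × 78.886 = 12.622 N.
Net force along the incline is 39.443 − 12.622 = 26.821 N, so a = 26.821 / 9 = 2.9801 m/s².

2.98 m/s²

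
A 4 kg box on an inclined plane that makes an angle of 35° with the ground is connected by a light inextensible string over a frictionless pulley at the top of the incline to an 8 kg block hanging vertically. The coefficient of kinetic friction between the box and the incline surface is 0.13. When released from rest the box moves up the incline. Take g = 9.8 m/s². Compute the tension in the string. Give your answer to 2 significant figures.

For the box on the incline: the weight component along the slope is m₁g sin 35° = 4 × 9.8 × 0.5736 = 22.485 N and the normal force is N = m₁g cos 35° = 32.111 N.
Kinetic friction opposes the box's motion up the incline: f = μN = 0.13 × 32.111 = 4.174 N acting down the slope.
Newton's second law for the box (up-slope positive): T − 22.485 − 4.174 = 4 a. For the hanging block (downward positive): 8 × 9.8 − T = 8 a.
Adding the two equations eliminates T: 51.741 = 12 a, so a = 4.3117 m/s².
Then from the hanging block's equation, T = 8 × (9.8 − 4.3117) = 43.906 N.

44 N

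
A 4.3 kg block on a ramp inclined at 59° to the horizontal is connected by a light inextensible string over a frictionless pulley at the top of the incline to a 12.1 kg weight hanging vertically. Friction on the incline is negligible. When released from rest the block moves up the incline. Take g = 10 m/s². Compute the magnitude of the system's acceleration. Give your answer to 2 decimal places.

5.13 m/s²

For the block on the incline: the weight component along the slope is m₁g sin 59° = 4.3 × 10 × 0.8572 = 36.860 N and the normal force is N = m₁g cos 59° = 22.147 N.
Newton's second law for the block (up-slope positive): T − 36.860 = 4.3 a. For the hanging weight (downward positive): 12.1 × 10 − T = 12.1 a.
Adding the two equations eliminates T: 84.140 = 16.4 a, so a = 5.1305 m/s².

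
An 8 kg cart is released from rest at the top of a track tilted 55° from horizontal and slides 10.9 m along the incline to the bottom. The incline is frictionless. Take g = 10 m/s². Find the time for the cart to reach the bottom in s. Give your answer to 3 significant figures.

The weight component along the incline is mg sin 55° = 65.532 N and the normal force is N = mg cos 55° = 45.886 N.
With no friction, a = g sin 55° = 8.1915 m/s².
Starting from rest, L = ½at², so t = √(2L/a) = √(2 × 10.9 / 8.1915) = 1.6313 s.

1.63 s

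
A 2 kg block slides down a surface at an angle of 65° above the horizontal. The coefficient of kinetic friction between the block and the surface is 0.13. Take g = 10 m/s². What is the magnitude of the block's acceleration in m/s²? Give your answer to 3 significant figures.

Resolving the weight along the incline: the component pulling the block down the slope is mg sin 65° = 2 × 10 × 0.9063 = 18.126 N, and the normal force is N = mg cos 65° = 2 × 10 × 0.4226 = 8.452 N.
Kinetic friction acts up the slope with magnitude f = μN = 0.13 × 8.452 = 1.099 N.
Net force along the incline is 18.126 − 1.099 = 17.027 N, so a = 17.027 / 2 = 8.5135 m/s².

8.51 m/s²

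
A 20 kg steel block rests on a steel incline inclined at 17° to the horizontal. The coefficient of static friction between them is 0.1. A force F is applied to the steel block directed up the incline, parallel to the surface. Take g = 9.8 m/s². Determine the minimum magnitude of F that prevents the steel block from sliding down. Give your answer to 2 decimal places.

The normal force is N = mg cos 17° = 187.436 N. With F at its minimum the steel block is on the verge of sliding down, so static friction is at its maximum μ_s N = 0.1 × 187.436 = 18.744 N and acts up the slope.
Equilibrium along the incline: F + μ_s N = mg sin 17°, so F = 57.305 − 18.744 = 38.561 N.

38.56 N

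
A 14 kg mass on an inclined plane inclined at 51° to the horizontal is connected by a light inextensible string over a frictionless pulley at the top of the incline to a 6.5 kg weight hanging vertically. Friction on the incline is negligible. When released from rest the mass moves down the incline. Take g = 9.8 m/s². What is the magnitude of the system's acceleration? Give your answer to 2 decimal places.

For the mass on the incline: the weight component along the slope is m₁g sin 51° = 14 × 9.8 × 0.7771 = 106.618 N and the normal force is N = m₁g cos 51° = 86.343 N.
Newton's second law for the mass (down-slope positive): 106.618 − T = 14 a. For the hanging weight (upward positive): T − 6.5 × 9.8 = 6.5 a.
Adding the two equations eliminates T: 42.918 = 20.5 a, so a = 2.0936 m/s².

2.09 m/s²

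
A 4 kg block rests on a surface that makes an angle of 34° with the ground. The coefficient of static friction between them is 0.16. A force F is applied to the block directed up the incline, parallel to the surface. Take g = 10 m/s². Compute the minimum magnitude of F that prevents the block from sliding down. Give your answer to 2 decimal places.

The normal force is N = mg cos 34° = 33.162 N. With F at its minimum the block is on the verge of sliding down, so static friction is at its maximum μ_s N = 0.16 × 33.162 = 5.306 N and acts up the slope.
Equilibrium along the incline: F + μ_s N = mg sin 34°, so F = 22.368 − 5.306 = 17.062 N.

17.06 N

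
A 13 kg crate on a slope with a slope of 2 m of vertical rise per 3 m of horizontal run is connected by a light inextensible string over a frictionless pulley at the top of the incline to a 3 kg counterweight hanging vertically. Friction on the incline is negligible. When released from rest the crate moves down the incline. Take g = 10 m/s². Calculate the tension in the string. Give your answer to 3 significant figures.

37.9 N

For the crate on the incline: the weight component along the slope is m₁g sin 33.69° = 13 × 10 × 0.5547 = 72.111 N and the normal force is N = m₁g cos 33.69° = 108.167 N.
Newton's second law for the crate (down-slope positive): 72.111 − T = 13 a. For the hanging counterweight (upward positive): T − 3 × 10 = 3 a.
Adding the two equations eliminates T: 42.111 = 16 a, so a = 2.6319 m/s².
Then from the hanging counterweight's equation, T = 3 × (10 + 2.6319) = 37.896 N.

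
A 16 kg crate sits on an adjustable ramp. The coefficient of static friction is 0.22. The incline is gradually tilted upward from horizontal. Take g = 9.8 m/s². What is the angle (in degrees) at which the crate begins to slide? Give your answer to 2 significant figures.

At the threshold of sliding, static friction is at its maximum μ_s N and exactly balances the weight component along the incline: mg sin θ = μ_s mg cos θ.
Hence tan θ = μ_s = 0.22, so θ = arctan(0.22) = 12.4074°.

12°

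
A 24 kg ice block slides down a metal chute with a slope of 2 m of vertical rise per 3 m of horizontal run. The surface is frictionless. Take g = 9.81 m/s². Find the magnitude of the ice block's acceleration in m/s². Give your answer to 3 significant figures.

5.44 m/s²

Resolving the weight along the incline: the component pulling the ice block down the slope is mg sin 33.69° = 24 × 9.81 × 0.5547 = 130.599 N, and the normal force is N = mg cos 33.69° = 24 × 9.81 × 0.8321 = 195.910 N.
With no friction the net force along the incline is 130.599 N, so a = g sin 33.69° = 130.599 / 24 = 5.4416 m/s².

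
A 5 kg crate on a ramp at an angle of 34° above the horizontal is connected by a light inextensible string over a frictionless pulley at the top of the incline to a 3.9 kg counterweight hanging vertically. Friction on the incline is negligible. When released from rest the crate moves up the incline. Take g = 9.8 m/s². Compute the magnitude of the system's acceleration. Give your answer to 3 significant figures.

1.22 m/s²

For the crate on the incline: the weight component along the slope is m₁g sin 34° = 5 × 9.8 × 0.5592 = 27.401 N and the normal force is N = m₁g cos 34° = 40.623 N.
Newton's second law for the crate (up-slope positive): T − 27.401 = 5 a. For the hanging counterweight (downward positive): 3.9 × 9.8 − T = 3.9 a.
Adding the two equations eliminates T: 10.819 = 8.9 a, so a = 1.2156 m/s².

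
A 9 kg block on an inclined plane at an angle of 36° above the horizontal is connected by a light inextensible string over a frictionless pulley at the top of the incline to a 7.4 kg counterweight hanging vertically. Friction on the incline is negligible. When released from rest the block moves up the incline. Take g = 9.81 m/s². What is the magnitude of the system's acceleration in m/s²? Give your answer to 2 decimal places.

For the block on the incline: the weight component along the slope is m₁g sin 36° = 9 × 9.81 × 0.5878 = 51.897 N and the normal force is N = m₁g cos 36° = 71.428 N.
Newton's second law for the block (up-slope positive): T − 51.897 = 9 a. For the hanging counterweight (downward positive): 7.4 × 9.81 − T = 7.4 a.
Adding the two equations eliminates T: 20.697 = 16.4 a, so a = 1.2620 m/s².

1.26 m/s²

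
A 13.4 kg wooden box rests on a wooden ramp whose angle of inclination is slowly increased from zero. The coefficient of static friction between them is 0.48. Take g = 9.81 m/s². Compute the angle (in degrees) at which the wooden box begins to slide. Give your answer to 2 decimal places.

25.64°

At the threshold of sliding, static friction is at its maximum μ_s N and exactly balances the weight component along the incline: mg sin θ = μ_s mg cos θ.
Hence tan θ = μ_s = 0.48, so θ = arctan(0.48) = 25.6410°.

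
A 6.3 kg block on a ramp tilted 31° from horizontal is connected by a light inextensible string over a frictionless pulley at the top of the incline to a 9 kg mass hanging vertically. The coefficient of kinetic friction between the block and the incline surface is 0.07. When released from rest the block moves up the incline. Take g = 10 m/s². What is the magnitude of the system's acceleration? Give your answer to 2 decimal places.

3.51 m/s²

For the block on the incline: the weight component along the slope is m₁g sin 31° = 6.3 × 10 × 0.5150 = 32.445 N and the normal force is N = m₁g cos 31° = 54.002 N.
Kinetic friction opposes the block's motion up the incline: f = μN = 0.07 × 54.002 = 3.780 N acting down the slope.
Newton's second law for the block (up-slope positive): T − 32.445 − 3.780 = 6.3 a. For the hanging mass (downward positive): 9 × 10 − T = 9 a.
Adding the two equations eliminates T: 53.775 = 15.3 a, so a = 3.5147 m/s².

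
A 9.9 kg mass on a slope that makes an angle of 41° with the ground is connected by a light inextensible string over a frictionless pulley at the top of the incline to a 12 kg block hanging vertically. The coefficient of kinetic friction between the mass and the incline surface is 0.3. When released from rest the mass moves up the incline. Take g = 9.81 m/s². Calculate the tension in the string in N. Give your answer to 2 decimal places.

For the mass on the incline: the weight component along the slope is m₁g sin 41° = 9.9 × 9.81 × 0.6561 = 63.720 N and the normal force is N = m₁g cos 41° = 73.297 N.
Kinetic friction opposes the mass's motion up the incline: f = μN = 0.3 × 73.297 = 21.989 N acting down the slope.
Newton's second law for the mass (up-slope positive): T − 63.720 − 21.989 = 9.9 a. For the hanging block (downward positive): 12 × 9.81 − T = 12 a.
Adding the two equations eliminates T: 32.011 = 21.9 a, so a = 1.4617 m/s².
Then from the hanging block's equation, T = 12 × (9.81 − 1.4617) = 100.180 N.

100.18 N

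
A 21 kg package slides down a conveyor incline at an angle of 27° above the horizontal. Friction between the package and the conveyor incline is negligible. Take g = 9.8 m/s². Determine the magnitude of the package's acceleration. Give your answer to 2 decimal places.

4.45 m/s²

Resolving the weight along the incline: the component pulling the package down the slope is mg sin 27° = 21 × 9.8 × 0.4540 = 93.433 N, and the normal force is N = mg cos 27° = 21 × 9.8 × 0.8910 = 183.368 N.
With no friction the net force along the incline is 93.433 N, so a = g sin 27° = 93.433 / 21 = 4.4492 m/s².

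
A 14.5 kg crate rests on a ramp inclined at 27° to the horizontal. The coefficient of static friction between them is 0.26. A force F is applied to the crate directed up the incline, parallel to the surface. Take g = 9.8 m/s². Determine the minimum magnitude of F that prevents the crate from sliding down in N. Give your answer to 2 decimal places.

The normal force is N = mg cos 27° = 126.612 N. With F at its minimum the crate is on the verge of sliding down, so static friction is at its maximum μ_s N = 0.26 × 126.612 = 32.919 N and acts up the slope.
Equilibrium along the incline: F + μ_s N = mg sin 27°, so F = 64.512 − 32.919 = 31.593 N.

31.59 N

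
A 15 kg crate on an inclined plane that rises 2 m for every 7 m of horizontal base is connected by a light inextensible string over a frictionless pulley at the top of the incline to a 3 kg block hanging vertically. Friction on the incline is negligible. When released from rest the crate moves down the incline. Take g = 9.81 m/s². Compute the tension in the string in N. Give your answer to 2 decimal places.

For the crate on the incline: the weight component along the slope is m₁g sin 15.95° = 15 × 9.81 × 0.2747 = 40.422 N and the normal force is N = m₁g cos 15.95° = 141.488 N.
Newton's second law for the crate (down-slope positive): 40.422 − T = 15 a. For the hanging block (upward positive): T − 3 × 9.81 = 3 a.
Adding the two equations eliminates T: 10.992 = 18 a, so a = 0.6107 m/s².
Then from the hanging block's equation, T = 3 × (9.81 + 0.6107) = 31.262 N.

31.26 N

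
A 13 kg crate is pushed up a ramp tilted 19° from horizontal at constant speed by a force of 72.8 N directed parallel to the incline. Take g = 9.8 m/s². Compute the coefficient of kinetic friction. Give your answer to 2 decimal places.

At constant speed ΣF = 0 along the incline. The applied 72.8 N acts up the slope; the weight component mg sin 19° = 41.477 N and kinetic friction μN both act down the slope.
So 72.8 = 41.477 + μ × 120.459, giving μ = (72.8 − 41.477) / 120.459 = 0.2600.

0.26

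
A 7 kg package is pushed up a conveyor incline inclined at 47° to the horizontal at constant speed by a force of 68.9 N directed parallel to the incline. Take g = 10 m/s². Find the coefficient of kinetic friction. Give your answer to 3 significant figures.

At constant speed ΣF = 0 along the incline. The applied 68.9 N acts up the slope; the weight component mg sin 47° = 51.195 N and kinetic friction μN both act down the slope.
So 68.9 = 51.195 + μ × 47.740, giving μ = (68.9 − 51.195) / 47.740 = 0.3709.

0.371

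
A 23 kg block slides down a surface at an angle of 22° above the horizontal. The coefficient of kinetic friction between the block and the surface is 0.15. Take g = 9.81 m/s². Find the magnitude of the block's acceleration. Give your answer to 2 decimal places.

2.31 m/s²

Resolving the weight along the incline: the component pulling the block down the slope is mg sin 22° = 23 × 9.81 × 0.3746 = 84.521 N, and the normal force is N = mg cos 22° = 23 × 9.81 × 0.9272 = 209.204 N.
Kinetic friction acts up the slope with magnitude f = μN = 0.15 × 209.204 = 31.381 N.
Net force along the incline is 84.521 − 31.381 = 53.140 N, so a = 53.140 / 23 = 2.3104 m/s².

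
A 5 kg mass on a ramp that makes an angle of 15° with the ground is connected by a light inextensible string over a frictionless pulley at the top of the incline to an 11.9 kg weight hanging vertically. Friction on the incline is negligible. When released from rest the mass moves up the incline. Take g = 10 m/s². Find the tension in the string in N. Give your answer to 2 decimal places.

44.32 N

For the mass on the incline: the weight component along the slope is m₁g sin 15° = 5 × 10 × 0.2588 = 12.940 N and the normal force is N = m₁g cos 15° = 48.296 N.
Newton's second law for the mass (up-slope positive): T − 12.940 = 5 a. For the hanging weight (downward positive): 11.9 × 10 − T = 11.9 a.
Adding the two equations eliminates T: 106.060 = 16.9 a, so a = 6.2757 m/s².
Then from the hanging weight's equation, T = 11.9 × (10 − 6.2757) = 44.319 N.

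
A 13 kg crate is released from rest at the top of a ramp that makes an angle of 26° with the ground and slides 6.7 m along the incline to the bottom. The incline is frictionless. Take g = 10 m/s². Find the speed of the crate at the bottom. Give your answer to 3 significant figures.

7.66 m/s

The weight component along the incline is mg sin 26° = 56.988 N and the normal force is N = mg cos 26° = 116.843 N.
With no friction, a = g sin 26° = 4.3837 m/s².
Starting from rest over a distance of 6.7 m, v² = 2aL = 2 × 4.3837 × 6.7 = 58.7416, so v = 7.6643 m/s.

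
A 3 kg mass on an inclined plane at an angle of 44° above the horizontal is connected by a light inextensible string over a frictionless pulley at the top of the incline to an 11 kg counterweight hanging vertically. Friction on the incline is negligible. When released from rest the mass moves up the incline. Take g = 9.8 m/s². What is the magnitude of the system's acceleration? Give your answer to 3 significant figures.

6.24 m/s²

For the mass on the incline: the weight component along the slope is m₁g sin 44° = 3 × 9.8 × 0.6947 = 20.424 N and the normal force is N = m₁g cos 44° = 21.149 N.
Newton's second law for the mass (up-slope positive): T − 20.424 = 3 a. For the hanging counterweight (downward positive): 11 × 9.8 − T = 11 a.
Adding the two equations eliminates T: 87.376 = 14 a, so a = 6.2411 m/s².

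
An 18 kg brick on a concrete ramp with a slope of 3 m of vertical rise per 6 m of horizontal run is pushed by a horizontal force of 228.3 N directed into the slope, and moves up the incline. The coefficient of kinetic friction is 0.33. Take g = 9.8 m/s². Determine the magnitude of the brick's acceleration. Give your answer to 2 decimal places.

The horizontal push has components F cos 26.57° = 228.3 × 0.8944 = 204.192 N up the incline and F sin 26.57° = 228.3 × 0.4472 = 102.096 N pressing into the surface.
The normal force is therefore N = mg cos 26.57° + F sin 26.57° = 157.772 + 102.096 = 259.868 N, and kinetic friction down the slope is μN = 0.33 × 259.868 = 85.756 N.
Along the incline: F cos 26.57° − mg sin 26.57° − μN = ma, so 204.192 − 78.886 − 85.756 = 18 a, giving a = 2.1972 m/s².

2.20 m/s²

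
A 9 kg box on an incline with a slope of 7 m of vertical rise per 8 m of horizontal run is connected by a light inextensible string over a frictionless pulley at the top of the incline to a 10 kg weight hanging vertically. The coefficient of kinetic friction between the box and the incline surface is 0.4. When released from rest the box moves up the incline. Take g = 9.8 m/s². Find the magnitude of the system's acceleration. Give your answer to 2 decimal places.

For the box on the incline: the weight component along the slope is m₁g sin 41.19° = 9 × 9.8 × 0.6585 = 58.080 N and the normal force is N = m₁g cos 41.19° = 66.377 N.
Kinetic friction opposes the box's motion up the incline: f = μN = 0.4 × 66.377 = 26.551 N acting down the slope.
Newton's second law for the box (up-slope positive): T − 58.080 − 26.551 = 9 a. For the hanging weight (downward positive): 10 × 9.8 − T = 10 a.
Adding the two equations eliminates T: 13.369 = 19 a, so a = 0.7036 m/s².

0.70 m/s²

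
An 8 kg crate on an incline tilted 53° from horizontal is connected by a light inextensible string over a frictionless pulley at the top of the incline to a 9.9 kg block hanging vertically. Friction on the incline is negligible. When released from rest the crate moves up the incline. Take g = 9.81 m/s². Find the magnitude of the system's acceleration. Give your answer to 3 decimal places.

For the crate on the incline: the weight component along the slope is m₁g sin 53° = 8 × 9.81 × 0.7986 = 62.674 N and the normal force is N = m₁g cos 53° = 47.230 N.
Newton's second law for the crate (up-slope positive): T − 62.674 = 8 a. For the hanging block (downward positive): 9.9 × 9.81 − T = 9.9 a.
Adding the two equations eliminates T: 34.445 = 17.9 a, so a = 1.9243 m/s².

1.924 m/s²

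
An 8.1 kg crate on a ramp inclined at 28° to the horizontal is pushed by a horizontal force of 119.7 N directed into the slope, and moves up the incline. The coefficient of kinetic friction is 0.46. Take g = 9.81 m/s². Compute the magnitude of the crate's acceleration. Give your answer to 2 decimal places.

1.27 m/s²

The horizontal push has components F cos 28° = 119.7 × 0.8829 = 105.683 N up the incline and F sin 28° = 119.7 × 0.4695 = 56.199 N pressing into the surface.
The normal force is therefore N = mg cos 28° + F sin 28° = 70.156 + 56.199 = 126.355 N, and kinetic friction down the slope is μN = 0.46 × 126.355 = 58.123 N.
Along the incline: F cos 28° − mg sin 28° − μN = ma, so 105.683 − 37.307 − 58.123 = 8.1 a, giving a = 1.2658 m/s².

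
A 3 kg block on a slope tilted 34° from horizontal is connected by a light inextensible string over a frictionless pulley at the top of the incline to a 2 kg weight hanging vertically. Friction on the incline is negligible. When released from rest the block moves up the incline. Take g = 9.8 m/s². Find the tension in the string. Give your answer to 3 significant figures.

18.3 N

For the block on the incline: the weight component along the slope is m₁g sin 34° = 3 × 9.8 × 0.5592 = 16.440 N and the normal force is N = m₁g cos 34° = 24.374 N.
Newton's second law for the block (up-slope positive): T − 16.440 = 3 a. For the hanging weight (downward positive): 2 × 9.8 − T = 2 a.
Adding the two equations eliminates T: 3.160 = 5 a, so a = 0.6320 m/s².
Then from the hanging weight's equation, T = 2 × (9.8 − 0.6320) = 18.336 N.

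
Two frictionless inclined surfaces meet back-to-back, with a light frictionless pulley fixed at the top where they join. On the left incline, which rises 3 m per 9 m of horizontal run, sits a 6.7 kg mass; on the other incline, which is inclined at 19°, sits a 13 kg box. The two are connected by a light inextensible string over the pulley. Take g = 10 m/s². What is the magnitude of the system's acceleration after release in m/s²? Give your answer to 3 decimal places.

Resolve each weight along its own incline: the 6.7 kg mass has component 6.7 × 10 × sin 18.43° = 21.187 N down its slope, and the 13 kg mass has 13 × 10 × sin 19° = 42.324 N down its slope.
The 13 kg side's 42.324 N exceeds the other side's 21.187 N, so that mass slides down and the 6.7 kg mass slides up. Taking that direction as positive, Newton's second law for the whole system gives 42.324 − 21.187 = (6.7 + 13) a, so a = 21.137 / 19.7 = 1.0729 m/s².

1.073 m/s²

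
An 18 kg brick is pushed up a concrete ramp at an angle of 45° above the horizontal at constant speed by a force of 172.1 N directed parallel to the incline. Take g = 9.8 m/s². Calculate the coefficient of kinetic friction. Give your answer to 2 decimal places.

0.38

At constant speed ΣF = 0 along the incline. The applied 172.1 N acts up the slope; the weight component mg sin 45° = 124.734 N and kinetic friction μN both act down the slope.
So 172.1 = 124.734 + μ × 124.734, giving μ = (172.1 − 124.734) / 124.734 = 0.3797.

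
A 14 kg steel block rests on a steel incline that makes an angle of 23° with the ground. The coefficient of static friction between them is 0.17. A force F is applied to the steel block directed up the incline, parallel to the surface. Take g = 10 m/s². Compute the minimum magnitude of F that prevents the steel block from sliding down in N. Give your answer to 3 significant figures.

The normal force is N = mg cos 23° = 128.871 N. With F at its minimum the steel block is on the verge of sliding down, so static friction is at its maximum μ_s N = 0.17 × 128.871 = 21.908 N and acts up the slope.
Equilibrium along the incline: F + μ_s N = mg sin 23°, so F = 54.702 − 21.908 = 32.794 N.

32.8 N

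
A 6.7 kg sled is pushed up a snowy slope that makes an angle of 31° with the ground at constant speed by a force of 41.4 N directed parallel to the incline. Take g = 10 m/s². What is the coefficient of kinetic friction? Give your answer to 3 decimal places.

0.120

At constant speed ΣF = 0 along the incline. The applied 41.4 N acts up the slope; the weight component mg sin 31° = 34.508 N and kinetic friction μN both act down the slope.
So 41.4 = 34.508 + μ × 57.430, giving μ = (41.4 − 34.508) / 57.430 = 0.1200.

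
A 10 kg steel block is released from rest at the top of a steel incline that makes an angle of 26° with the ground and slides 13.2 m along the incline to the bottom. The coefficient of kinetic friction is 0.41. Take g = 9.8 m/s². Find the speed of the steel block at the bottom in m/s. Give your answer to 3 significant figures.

The weight component along the incline is mg sin 26° = 42.960 N and the normal force is N = mg cos 26° = 88.082 N.
Friction up the slope is f = μN = 0.41 × 88.082 = 36.114 N, so the net downslope force is 42.960 − 36.114 = 6.846 N and a = 6.846 / 10 = 0.6846 m/s².
Starting from rest over a distance of 13.2 m, v² = 2aL = 2 × 0.6846 × 13.2 = 18.0734, so v = 4.2513 m/s.

4.25 m/s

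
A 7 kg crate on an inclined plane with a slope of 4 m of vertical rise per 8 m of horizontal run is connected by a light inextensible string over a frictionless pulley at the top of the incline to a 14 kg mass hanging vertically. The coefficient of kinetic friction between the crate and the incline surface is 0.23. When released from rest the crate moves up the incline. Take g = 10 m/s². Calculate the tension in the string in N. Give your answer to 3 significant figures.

For the crate on the incline: the weight component along the slope is m₁g sin 26.57° = 7 × 10 × 0.4472 = 31.304 N and the normal force is N = m₁g cos 26.57° = 62.610 N.
Kinetic friction opposes the crate's motion up the incline: f = μN = 0.23 × 62.610 = 14.400 N acting down the slope.
Newton's second law for the crate (up-slope positive): T − 31.304 − 14.400 = 7 a. For the hanging mass (downward positive): 14 × 10 − T = 14 a.
Adding the two equations eliminates T: 94.296 = 21 a, so a = 4.4903 m/s².
Then from the hanging mass's equation, T = 14 × (10 − 4.4903) = 77.136 N.

77.1 N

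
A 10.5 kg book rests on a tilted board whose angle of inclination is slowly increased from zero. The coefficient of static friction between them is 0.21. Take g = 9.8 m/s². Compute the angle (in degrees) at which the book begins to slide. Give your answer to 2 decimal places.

At the threshold of sliding, static friction is at its maximum μ_s N and exactly balances the weight component along the incline: mg sin θ = μ_s mg cos θ.
Hence tan θ = μ_s = 0.21, so θ = arctan(0.21) = 11.8598°.

11.86°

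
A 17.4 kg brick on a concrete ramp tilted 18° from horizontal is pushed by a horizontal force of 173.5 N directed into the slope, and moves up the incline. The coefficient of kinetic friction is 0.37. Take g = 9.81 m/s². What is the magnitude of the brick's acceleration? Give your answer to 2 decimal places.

1.86 m/s²

The horizontal push has components F cos 18° = 173.5 × 0.9511 = 165.016 N up the incline and F sin 18° = 173.5 × 0.3090 = 53.611 N pressing into the surface.
The normal force is therefore N = mg cos 18° + F sin 18° = 162.347 + 53.611 = 215.958 N, and kinetic friction down the slope is μN = 0.37 × 215.958 = 79.904 N.
Along the incline: F cos 18° − mg sin 18° − μN = ma, so 165.016 − 52.744 − 79.904 = 17.4 a, giving a = 1.8602 m/s².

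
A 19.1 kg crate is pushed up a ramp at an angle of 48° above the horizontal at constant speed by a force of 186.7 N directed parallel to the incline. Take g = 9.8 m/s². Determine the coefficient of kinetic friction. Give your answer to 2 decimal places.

At constant speed ΣF = 0 along the incline. The applied 186.7 N acts up the slope; the weight component mg sin 48° = 139.102 N and kinetic friction μN both act down the slope.
So 186.7 = 139.102 + μ × 125.248, giving μ = (186.7 − 139.102) / 125.248 = 0.3800.

0.38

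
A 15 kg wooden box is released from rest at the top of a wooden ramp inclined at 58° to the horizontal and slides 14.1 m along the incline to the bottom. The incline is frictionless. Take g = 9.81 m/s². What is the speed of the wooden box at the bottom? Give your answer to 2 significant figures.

The weight component along the incline is mg sin 58° = 124.790 N and the normal force is N = mg cos 58° = 77.978 N.
With no friction, a = g sin 58° = 8.3194 m/s².
Starting from rest over a distance of 14.1 m, v² = 2aL = 2 × 8.3194 × 14.1 = 234.6071, so v = 15.3169 m/s.

15 m/s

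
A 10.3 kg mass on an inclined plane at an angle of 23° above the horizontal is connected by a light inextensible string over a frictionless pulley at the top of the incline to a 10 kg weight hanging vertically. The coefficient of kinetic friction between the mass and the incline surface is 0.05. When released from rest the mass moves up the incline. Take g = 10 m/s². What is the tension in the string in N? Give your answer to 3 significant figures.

For the mass on the incline: the weight component along the slope is m₁g sin 23° = 10.3 × 10 × 0.3907 = 40.242 N and the normal force is N = m₁g cos 23° = 94.812 N.
Kinetic friction opposes the mass's motion up the incline: f = μN = 0.05 × 94.812 = 4.741 N acting down the slope.
Newton's second law for the mass (up-slope positive): T − 40.242 − 4.741 = 10.3 a. For the hanging weight (downward positive): 10 × 10 − T = 10 a.
Adding the two equations eliminates T: 55.017 = 20.3 a, so a = 2.7102 m/s².
Then from the hanging weight's equation, T = 10 × (10 − 2.7102) = 72.898 N.

72.9 N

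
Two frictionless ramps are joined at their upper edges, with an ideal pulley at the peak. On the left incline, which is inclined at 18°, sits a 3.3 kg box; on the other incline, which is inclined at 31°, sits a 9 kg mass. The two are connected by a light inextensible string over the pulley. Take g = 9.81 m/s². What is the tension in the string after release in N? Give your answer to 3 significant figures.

19.5 N

Resolve each weight along its own incline: the 3.3 kg mass has component 3.3 × 9.81 × sin 18° = 10.004 N down its slope, and the 9 kg mass has 9 × 9.81 × sin 31° = 45.473 N down its slope.
The 9 kg side's 45.473 N exceeds the other side's 10.004 N, so that mass slides down and the 3.3 kg mass slides up. Taking that direction as positive, Newton's second law for the whole system gives 45.473 − 10.004 = (3.3 + 9) a, so a = 35.469 / 12.3 = 2.8837 m/s².
For the 3.3 kg mass (up-slope positive): T − 10.004 = 3.3 × 2.8837, so T = 19.520 N.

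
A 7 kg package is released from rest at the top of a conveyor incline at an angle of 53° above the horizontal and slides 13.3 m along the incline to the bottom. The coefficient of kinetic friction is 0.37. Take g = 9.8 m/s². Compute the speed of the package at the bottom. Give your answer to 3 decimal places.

12.253 m/s

The weight component along the incline is mg sin 53° = 54.786 N and the normal force is N = mg cos 53° = 41.285 N.
Friction up the slope is f = μN = 0.37 × 41.285 = 15.275 N, so the net downslope force is 54.786 − 15.275 = 39.511 N and a = 39.511 / 7 = 5.6444 m/s².
Starting from rest over a distance of 13.3 m, v² = 2aL = 2 × 5.6444 × 13.3 = 150.1410, so v = 12.2532 m/s.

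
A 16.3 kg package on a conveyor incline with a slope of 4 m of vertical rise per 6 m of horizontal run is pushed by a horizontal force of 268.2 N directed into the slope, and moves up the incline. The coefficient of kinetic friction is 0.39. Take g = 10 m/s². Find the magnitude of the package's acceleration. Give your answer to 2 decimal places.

The horizontal push has components F cos 33.69° = 268.2 × 0.8321 = 223.169 N up the incline and F sin 33.69° = 268.2 × 0.5547 = 148.771 N pressing into the surface.
The normal force is therefore N = mg cos 33.69° + F sin 33.69° = 135.632 + 148.771 = 284.403 N, and kinetic friction down the slope is μN = 0.39 × 284.403 = 110.917 N.
Along the incline: F cos 33.69° − mg sin 33.69° − μN = ma, so 223.169 − 90.416 − 110.917 = 16.3 a, giving a = 1.3396 m/s².

1.34 m/s²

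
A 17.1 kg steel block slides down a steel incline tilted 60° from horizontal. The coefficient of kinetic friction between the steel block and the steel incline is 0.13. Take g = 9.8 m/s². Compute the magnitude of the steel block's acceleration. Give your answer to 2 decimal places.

Resolving the weight along the incline: the component pulling the steel block down the slope is mg sin 60° = 17.1 × 9.8 × 0.8660 = 145.124 N, and the normal force is N = mg cos 60° = 17.1 × 9.8 × 0.5000 = 83.790 N.
Kinetic friction acts up the slope with magnitude f = μN = 0.13 × 83.790 = 10.893 N.
Net force along the incline is 145.124 − 10.893 = 134.231 N, so a = 134.231 / 17.1 = 7.8498 m/s².

7.85 m/s²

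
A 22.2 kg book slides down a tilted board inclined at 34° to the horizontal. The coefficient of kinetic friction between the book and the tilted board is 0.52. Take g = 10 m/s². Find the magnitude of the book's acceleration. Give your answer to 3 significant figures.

Resolving the weight along the incline: the component pulling the book down the slope is mg sin 34° = 22.2 × 10 × 0.5592 = 124.142 N, and the normal force is N = mg cos 34° = 22.2 × 10 × 0.8290 = 184.038 N.
Kinetic friction acts up the slope with magnitude f = μN = 0.52 × 184.038 = 95.700 N.
Net force along the incline is 124.142 − 95.700 = 28.442 N, so a = 28.442 / 22.2 = 1.2812 m/s².

1.28 m/s²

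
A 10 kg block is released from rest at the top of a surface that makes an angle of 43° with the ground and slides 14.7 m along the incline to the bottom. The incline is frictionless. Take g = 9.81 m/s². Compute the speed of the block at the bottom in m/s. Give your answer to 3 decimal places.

The weight component along the incline is mg sin 43° = 66.904 N and the normal force is N = mg cos 43° = 71.746 N.
With no friction, a = g sin 43° = 6.6904 m/s².
Starting from rest over a distance of 14.7 m, v² = 2aL = 2 × 6.6904 × 14.7 = 196.6978, so v = 14.0249 m/s.

14.025 m/s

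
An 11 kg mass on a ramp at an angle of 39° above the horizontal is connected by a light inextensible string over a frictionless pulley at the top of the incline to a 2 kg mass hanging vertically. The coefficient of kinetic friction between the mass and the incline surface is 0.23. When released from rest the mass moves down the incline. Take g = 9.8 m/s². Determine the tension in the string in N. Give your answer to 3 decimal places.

For the mass on the incline: the weight component along the slope is m₁g sin 39° = 11 × 9.8 × 0.6293 = 67.839 N and the normal force is N = m₁g cos 39° = 83.776 N.
Kinetic friction opposes the mass's motion down the incline: f = μN = 0.23 × 83.776 = 19.268 N acting up the slope.
Newton's second law for the mass (down-slope positive): 67.839 − 19.268 − T = 11 a. For the hanging mass (upward positive): T − 2 × 9.8 = 2 a.
Adding the two equations eliminates T: 28.971 = 13 a, so a = 2.2285 m/s².
Then from the hanging mass's equation, T = 2 × (9.8 + 2.2285) = 24.057 N.

24.057 N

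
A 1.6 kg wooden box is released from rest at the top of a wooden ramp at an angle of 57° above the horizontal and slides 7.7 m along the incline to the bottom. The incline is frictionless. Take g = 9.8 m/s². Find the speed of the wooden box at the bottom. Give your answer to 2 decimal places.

The weight component along the incline is mg sin 57° = 13.150 N and the normal force is N = mg cos 57° = 8.540 N.
With no friction, a = g sin 57° = 8.2190 m/s².
Starting from rest over a distance of 7.7 m, v² = 2aL = 2 × 8.2190 × 7.7 = 126.5726, so v = 11.2504 m/s.

11.25 m/s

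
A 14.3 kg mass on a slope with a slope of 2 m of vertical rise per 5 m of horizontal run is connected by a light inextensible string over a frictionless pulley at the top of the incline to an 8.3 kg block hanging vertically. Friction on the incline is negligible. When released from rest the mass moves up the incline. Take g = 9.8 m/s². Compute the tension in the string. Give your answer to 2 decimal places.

For the mass on the incline: the weight component along the slope is m₁g sin 21.80° = 14.3 × 9.8 × 0.3714 = 52.048 N and the normal force is N = m₁g cos 21.80° = 130.117 N.
Newton's second law for the mass (up-slope positive): T − 52.048 = 14.3 a. For the hanging block (downward positive): 8.3 × 9.8 − T = 8.3 a.
Adding the two equations eliminates T: 29.292 = 22.6 a, so a = 1.2961 m/s².
Then from the hanging block's equation, T = 8.3 × (9.8 − 1.2961) = 70.582 N.

70.58 N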